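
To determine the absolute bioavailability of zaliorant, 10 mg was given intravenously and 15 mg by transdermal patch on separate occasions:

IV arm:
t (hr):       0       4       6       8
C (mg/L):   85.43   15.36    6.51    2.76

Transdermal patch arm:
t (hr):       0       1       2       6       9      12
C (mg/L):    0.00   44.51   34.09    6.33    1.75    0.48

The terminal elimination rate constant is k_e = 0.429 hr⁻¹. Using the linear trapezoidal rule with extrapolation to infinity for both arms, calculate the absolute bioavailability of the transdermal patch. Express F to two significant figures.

Trapezoidal AUC_0→8 (IV):
  [0→4]: (85.43+15.36)/2 × 4 = 201.58
  [4→6]: (15.36+6.51)/2 × 2 = 21.87
  [6→8]: (6.51+2.76)/2 × 2 = 9.27
  Sum = 232.72 mg/L·hr
IV tail: 2.76/0.429 = 6.434; AUC_iv,0→∞ = 232.72 + 6.434 = 239.154 mg/L·hr
Trapezoidal AUC_0→12 (transdermal patch):
  [0→1]: (0.00+44.51)/2 × 1 = 22.255
  [1→2]: (44.51+34.09)/2 × 1 = 39.3
  [2→6]: (34.09+6.33)/2 × 4 = 80.84
  [6→9]: (6.33+1.75)/2 × 3 = 12.12
  [9→12]: (1.75+0.48)/2 × 3 = 3.345
  Sum = 157.86 mg/L·hr
transdermal patch tail: 0.48/0.429 = 1.119; AUC_ev,0→∞ = 157.86 + 1.119 = 158.979 mg/L·hr
F = (AUC_ev/D_ev)/(AUC_iv/D_iv) = (158.979/15)/(239.154/10) = 10.5986/23.9154 = 0.4432

F = 0.44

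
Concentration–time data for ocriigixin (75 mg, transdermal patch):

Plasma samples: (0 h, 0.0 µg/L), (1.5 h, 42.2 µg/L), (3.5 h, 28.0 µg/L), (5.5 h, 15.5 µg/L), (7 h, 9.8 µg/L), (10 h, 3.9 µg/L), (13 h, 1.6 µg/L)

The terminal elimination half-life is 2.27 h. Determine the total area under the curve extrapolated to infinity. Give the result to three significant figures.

Trapezoidal AUC_0→13:
  [0→1.5]: (0.0+42.2)/2 × 1.5 = 31.65
  [1.5→3.5]: (42.2+28.0)/2 × 2 = 70.2
  [3.5→5.5]: (28.0+15.5)/2 × 2 = 43.5
  [5.5→7]: (15.5+9.8)/2 × 1.5 = 18.975
  [7→10]: (9.8+3.9)/2 × 3 = 20.55
  [10→13]: (3.9+1.6)/2 × 3 = 8.25
  Sum = 193.125 µg/L·h
k_e = ln2 / t½ = 0.693147 / 2.27 = 0.3054 h^-1
Extrapolated tail: C_last / k_e = 1.6 / 0.3054 = 5.239
AUC_0→∞ = 193.125 + 5.239 = 198.364 µg/L·h

AUC = 198 µg/L·h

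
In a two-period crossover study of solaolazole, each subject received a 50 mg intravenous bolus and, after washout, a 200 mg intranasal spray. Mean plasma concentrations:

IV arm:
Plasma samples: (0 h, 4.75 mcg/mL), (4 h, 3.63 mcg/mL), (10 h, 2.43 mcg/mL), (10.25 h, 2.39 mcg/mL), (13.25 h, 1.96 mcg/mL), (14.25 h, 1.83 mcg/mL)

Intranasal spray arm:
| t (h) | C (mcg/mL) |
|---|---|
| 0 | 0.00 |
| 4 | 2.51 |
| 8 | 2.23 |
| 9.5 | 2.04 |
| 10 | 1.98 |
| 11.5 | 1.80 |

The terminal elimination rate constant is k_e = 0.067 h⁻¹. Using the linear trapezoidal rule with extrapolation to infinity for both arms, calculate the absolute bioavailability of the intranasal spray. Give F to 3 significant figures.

F = 0.170

Trapezoidal AUC_0→14.25 (IV):
  [0→4]: (4.75+3.63)/2 × 4 = 16.76
  [4→10]: (3.63+2.43)/2 × 6 = 18.18
  [10→10.25]: (2.43+2.39)/2 × 0.25 = 0.6025
  [10.25→13.25]: (2.39+1.96)/2 × 3 = 6.525
  [13.25→14.25]: (1.96+1.83)/2 × 1 = 1.895
  Sum = 43.9625 mcg/mL·h
IV tail: 1.83/0.067 = 27.313; AUC_iv,0→∞ = 43.9625 + 27.313 = 71.2755 mcg/mL·h
Trapezoidal AUC_0→11.5 (intranasal spray):
  [0→4]: (0.00+2.51)/2 × 4 = 5.02
  [4→8]: (2.51+2.23)/2 × 4 = 9.48
  [8→9.5]: (2.23+2.04)/2 × 1.5 = 3.2025
  [9.5→10]: (2.04+1.98)/2 × 0.5 = 1.005
  [10→11.5]: (1.98+1.80)/2 × 1.5 = 2.835
  Sum = 21.5425 mcg/mL·h
intranasal spray tail: 1.80/0.067 = 26.866; AUC_ev,0→∞ = 21.5425 + 26.866 = 48.4085 mcg/mL·h
F = (AUC_ev/D_ev)/(AUC_iv/D_iv) = (48.4085/200)/(71.2755/50) = 0.2420425/1.42551 = 0.1698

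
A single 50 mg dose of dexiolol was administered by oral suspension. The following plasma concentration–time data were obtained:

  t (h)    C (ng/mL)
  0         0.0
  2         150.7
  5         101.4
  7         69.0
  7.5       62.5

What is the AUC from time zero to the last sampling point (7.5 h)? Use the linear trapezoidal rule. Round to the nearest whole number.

AUC = 732 ng/mL·h

Trapezoidal AUC_0→7.5:
  [0→2]: (0.0+150.7)/2 × 2 = 150.7
  [2→5]: (150.7+101.4)/2 × 3 = 378.15
  [5→7]: (101.4+69.0)/2 × 2 = 170.4
  [7→7.5]: (69.0+62.5)/2 × 0.5 = 32.875
  Sum = 732.125 ng/mL·h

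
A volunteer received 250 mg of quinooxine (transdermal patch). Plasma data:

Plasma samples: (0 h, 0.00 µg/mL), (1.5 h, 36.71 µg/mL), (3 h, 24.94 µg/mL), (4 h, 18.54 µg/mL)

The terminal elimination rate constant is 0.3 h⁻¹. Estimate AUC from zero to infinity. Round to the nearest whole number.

Trapezoidal AUC_0→4:
  [0→1.5]: (0.00+36.71)/2 × 1.5 = 27.5325
  [1.5→3]: (36.71+24.94)/2 × 1.5 = 46.2375
  [3→4]: (24.94+18.54)/2 × 1 = 21.74
  Sum = 95.51 µg/mL·h
Extrapolated tail: C_last / k_e = 18.54 / 0.3 = 61.800
AUC_0→∞ = 95.51 + 61.800 = 157.31 µg/mL·h

AUC = 157 µg/mL·h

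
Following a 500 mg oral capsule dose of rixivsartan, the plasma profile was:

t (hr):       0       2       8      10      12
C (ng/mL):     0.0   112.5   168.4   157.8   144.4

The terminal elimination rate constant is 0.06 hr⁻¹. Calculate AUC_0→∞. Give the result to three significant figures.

Trapezoidal AUC_0→12:
  [0→2]: (0.0+112.5)/2 × 2 = 112.5
  [2→8]: (112.5+168.4)/2 × 6 = 842.7
  [8→10]: (168.4+157.8)/2 × 2 = 326.2
  [10→12]: (157.8+144.4)/2 × 2 = 302.2
  Sum = 1583.6 ng/mL·hr
Extrapolated tail: C_last / k_e = 144.4 / 0.06 = 2406.667
AUC_0→∞ = 1583.6 + 2406.667 = 3990.267 ng/mL·hr

AUC = 3990 ng/mL·hr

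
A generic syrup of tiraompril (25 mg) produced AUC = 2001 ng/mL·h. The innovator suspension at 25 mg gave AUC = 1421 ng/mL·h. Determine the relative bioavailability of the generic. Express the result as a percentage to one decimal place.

F_rel = 140.8%

F_rel = (AUC_test/D_test) / (AUC_ref/D_ref)
      = (2001/25) / (1421/25)
      = 80.04 / 56.84 = 1.4082 = 140.82%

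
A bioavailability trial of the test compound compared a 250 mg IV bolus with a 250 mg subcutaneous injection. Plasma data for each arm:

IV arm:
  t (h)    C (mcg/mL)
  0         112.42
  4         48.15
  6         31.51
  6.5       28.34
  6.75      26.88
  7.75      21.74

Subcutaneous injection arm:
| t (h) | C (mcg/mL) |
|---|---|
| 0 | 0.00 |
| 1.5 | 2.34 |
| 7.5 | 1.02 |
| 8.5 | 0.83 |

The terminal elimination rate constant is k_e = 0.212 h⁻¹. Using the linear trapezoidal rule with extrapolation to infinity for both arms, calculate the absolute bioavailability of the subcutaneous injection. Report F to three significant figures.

F = 0.0303

Trapezoidal AUC_0→7.75 (IV):
  [0→4]: (112.42+48.15)/2 × 4 = 321.14
  [4→6]: (48.15+31.51)/2 × 2 = 79.66
  [6→6.5]: (31.51+28.34)/2 × 0.5 = 14.9625
  [6.5→6.75]: (28.34+26.88)/2 × 0.25 = 6.9025
  [6.75→7.75]: (26.88+21.74)/2 × 1 = 24.31
  Sum = 446.975 mcg/mL·h
IV tail: 21.74/0.212 = 102.547; AUC_iv,0→∞ = 446.975 + 102.547 = 549.522 mcg/mL·h
Trapezoidal AUC_0→8.5 (subcutaneous injection):
  [0→1.5]: (0.00+2.34)/2 × 1.5 = 1.755
  [1.5→7.5]: (2.34+1.02)/2 × 6 = 10.08
  [7.5→8.5]: (1.02+0.83)/2 × 1 = 0.925
  Sum = 12.76 mcg/mL·h
subcutaneous injection tail: 0.83/0.212 = 3.915; AUC_ev,0→∞ = 12.76 + 3.915 = 16.675 mcg/mL·h
F = (AUC_ev/D_ev)/(AUC_iv/D_iv) = (16.675/250)/(549.522/250) = 0.0667/2.198088 = 0.0303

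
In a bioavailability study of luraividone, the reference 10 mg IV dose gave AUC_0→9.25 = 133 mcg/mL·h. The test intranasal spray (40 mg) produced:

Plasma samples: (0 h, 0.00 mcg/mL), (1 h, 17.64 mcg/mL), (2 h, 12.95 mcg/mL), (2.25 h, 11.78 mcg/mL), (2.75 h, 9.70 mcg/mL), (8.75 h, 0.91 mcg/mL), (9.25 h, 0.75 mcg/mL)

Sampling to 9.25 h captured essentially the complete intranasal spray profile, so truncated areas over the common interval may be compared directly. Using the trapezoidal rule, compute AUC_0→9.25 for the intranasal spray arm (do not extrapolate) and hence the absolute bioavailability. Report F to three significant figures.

Trapezoidal AUC_0→9.25 (intranasal spray):
  [0→1]: (0.00+17.64)/2 × 1 = 8.82
  [1→2]: (17.64+12.95)/2 × 1 = 15.295
  [2→2.25]: (12.95+11.78)/2 × 0.25 = 3.09125
  [2.25→2.75]: (11.78+9.70)/2 × 0.5 = 5.37
  [2.75→8.75]: (9.70+0.91)/2 × 6 = 31.83
  [8.75→9.25]: (0.91+0.75)/2 × 0.5 = 0.415
  Sum = 64.82125 mcg/mL·h
F = (AUC_ev/D_ev)/(AUC_iv/D_iv) = (64.82125/40)/(133/10) = 1.62053/13.3 = 0.1218

F = 0.122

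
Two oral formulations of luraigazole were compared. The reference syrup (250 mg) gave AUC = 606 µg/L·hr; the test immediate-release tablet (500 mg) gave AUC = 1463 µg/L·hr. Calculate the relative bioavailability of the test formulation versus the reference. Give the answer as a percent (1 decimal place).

F_rel = 120.7%

F_rel = (AUC_test/D_test) / (AUC_ref/D_ref)
      = (1463/500) / (606/250)
      = 2.926 / 2.424 = 1.2071 = 120.71%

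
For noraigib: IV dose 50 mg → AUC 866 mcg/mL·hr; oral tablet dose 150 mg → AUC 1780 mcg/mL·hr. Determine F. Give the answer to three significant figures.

F = 0.685

F = (AUC_ev / D_ev) / (AUC_iv / D_iv)
  = (1780/150) / (866/50)
  = 11.8667 / 17.32 = 0.6851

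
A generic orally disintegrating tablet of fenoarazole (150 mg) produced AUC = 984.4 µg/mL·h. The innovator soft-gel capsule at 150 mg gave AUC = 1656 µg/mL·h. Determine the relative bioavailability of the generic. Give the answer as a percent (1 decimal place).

F_rel = 59.4%

F_rel = (AUC_test/D_test) / (AUC_ref/D_ref)
      = (984.4/150) / (1656/150)
      = 6.56267 / 11.04 = 0.5944 = 59.44%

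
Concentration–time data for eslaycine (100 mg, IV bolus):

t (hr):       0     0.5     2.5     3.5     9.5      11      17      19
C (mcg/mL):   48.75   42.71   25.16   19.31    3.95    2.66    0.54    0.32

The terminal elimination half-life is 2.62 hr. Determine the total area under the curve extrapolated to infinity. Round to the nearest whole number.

Trapezoidal AUC_0→19:
  [0→0.5]: (48.75+42.71)/2 × 0.5 = 22.865
  [0.5→2.5]: (42.71+25.16)/2 × 2 = 67.87
  [2.5→3.5]: (25.16+19.31)/2 × 1 = 22.235
  [3.5→9.5]: (19.31+3.95)/2 × 6 = 69.78
  [9.5→11]: (3.95+2.66)/2 × 1.5 = 4.9575
  [11→17]: (2.66+0.54)/2 × 6 = 9.6
  [17→19]: (0.54+0.32)/2 × 2 = 0.86
  Sum = 198.1675 mcg/mL·hr
k_e = ln2 / t½ = 0.693147 / 2.62 = 0.2646 hr^-1
Extrapolated tail: C_last / k_e = 0.32 / 0.2646 = 1.209
AUC_0→∞ = 198.1675 + 1.209 = 199.3765 mcg/mL·hr

AUC = 199 mcg/mL·hr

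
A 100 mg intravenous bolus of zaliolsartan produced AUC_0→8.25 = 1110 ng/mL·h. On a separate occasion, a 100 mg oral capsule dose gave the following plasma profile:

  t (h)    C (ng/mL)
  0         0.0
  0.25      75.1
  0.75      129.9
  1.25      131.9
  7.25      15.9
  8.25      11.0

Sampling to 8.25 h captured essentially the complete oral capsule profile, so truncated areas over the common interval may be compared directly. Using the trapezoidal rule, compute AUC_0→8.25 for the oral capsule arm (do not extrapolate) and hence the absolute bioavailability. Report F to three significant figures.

F = 0.525

Trapezoidal AUC_0→8.25 (oral capsule):
  [0→0.25]: (0.0+75.1)/2 × 0.25 = 9.3875
  [0.25→0.75]: (75.1+129.9)/2 × 0.5 = 51.25
  [0.75→1.25]: (129.9+131.9)/2 × 0.5 = 65.45
  [1.25→7.25]: (131.9+15.9)/2 × 6 = 443.4
  [7.25→8.25]: (15.9+11.0)/2 × 1 = 13.45
  Sum = 582.9375 ng/mL·h
F = (AUC_ev/D_ev)/(AUC_iv/D_iv) = (582.9375/100)/(1110/100) = 5.829375/11.1 = 0.5252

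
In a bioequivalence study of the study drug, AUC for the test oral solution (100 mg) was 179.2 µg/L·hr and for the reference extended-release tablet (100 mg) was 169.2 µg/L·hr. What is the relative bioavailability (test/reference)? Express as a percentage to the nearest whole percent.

F_rel = (AUC_test/D_test) / (AUC_ref/D_ref)
      = (179.2/100) / (169.2/100)
      = 1.792 / 1.692 = 1.0591 = 105.91%

F_rel = 106%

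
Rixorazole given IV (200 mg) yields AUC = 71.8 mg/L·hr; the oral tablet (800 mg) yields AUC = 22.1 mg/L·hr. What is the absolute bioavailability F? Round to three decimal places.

F = 0.077

F = (AUC_ev / D_ev) / (AUC_iv / D_iv)
  = (22.1/800) / (71.8/200)
  = 0.027625 / 0.359 = 0.0769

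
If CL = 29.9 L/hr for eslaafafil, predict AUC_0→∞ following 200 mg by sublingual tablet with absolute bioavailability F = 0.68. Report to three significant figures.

AUC_0→∞ = F × Dose / CL
        = 0.68 × 200 / 29.9 = 4.54849 mg/L·hr

AUC = 4.55 mg/L·hr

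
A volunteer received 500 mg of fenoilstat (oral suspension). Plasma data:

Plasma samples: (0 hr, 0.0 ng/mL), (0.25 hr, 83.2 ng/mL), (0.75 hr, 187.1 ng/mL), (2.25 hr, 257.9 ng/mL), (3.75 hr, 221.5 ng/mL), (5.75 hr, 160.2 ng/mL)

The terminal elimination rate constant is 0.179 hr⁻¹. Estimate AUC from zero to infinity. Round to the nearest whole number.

AUC = 2048 ng/mL·hr

Trapezoidal AUC_0→5.75:
  [0→0.25]: (0.0+83.2)/2 × 0.25 = 10.4
  [0.25→0.75]: (83.2+187.1)/2 × 0.5 = 67.575
  [0.75→2.25]: (187.1+257.9)/2 × 1.5 = 333.75
  [2.25→3.75]: (257.9+221.5)/2 × 1.5 = 359.55
  [3.75→5.75]: (221.5+160.2)/2 × 2 = 381.7
  Sum = 1152.975 ng/mL·hr
Extrapolated tail: C_last / k_e = 160.2 / 0.179 = 894.972
AUC_0→∞ = 1152.975 + 894.972 = 2047.947 ng/mL·hr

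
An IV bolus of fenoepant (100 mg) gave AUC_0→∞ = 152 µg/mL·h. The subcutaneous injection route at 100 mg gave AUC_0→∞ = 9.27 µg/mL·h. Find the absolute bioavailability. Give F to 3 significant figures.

F = 0.0610

F = (AUC_ev / D_ev) / (AUC_iv / D_iv)
  = (9.27/100) / (152/100)
  = 0.0927 / 1.52 = 0.0610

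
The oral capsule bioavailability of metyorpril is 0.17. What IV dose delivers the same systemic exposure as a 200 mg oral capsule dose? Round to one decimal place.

D_iv = 34.0 mg

Systemic exposure from an extravascular dose = F × D_ev, so the equivalent IV dose is F × D_ev.
D_iv = F × D_ev = 0.17 × 200 = 34 mg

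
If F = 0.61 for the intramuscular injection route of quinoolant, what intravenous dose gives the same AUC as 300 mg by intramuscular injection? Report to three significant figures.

D_iv = 183 mg

Systemic exposure from an extravascular dose = F × D_ev, so the equivalent IV dose is F × D_ev.
D_iv = F × D_ev = 0.61 × 300 = 183 mg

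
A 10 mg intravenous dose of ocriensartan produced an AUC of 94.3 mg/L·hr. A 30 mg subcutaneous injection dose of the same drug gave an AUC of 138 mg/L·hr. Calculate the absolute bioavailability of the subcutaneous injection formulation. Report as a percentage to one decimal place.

F = (AUC_ev / D_ev) / (AUC_iv / D_iv)
  = (138/30) / (94.3/10)
  = 4.6 / 9.43 = 0.4878
  = 48.78%

F = 48.8%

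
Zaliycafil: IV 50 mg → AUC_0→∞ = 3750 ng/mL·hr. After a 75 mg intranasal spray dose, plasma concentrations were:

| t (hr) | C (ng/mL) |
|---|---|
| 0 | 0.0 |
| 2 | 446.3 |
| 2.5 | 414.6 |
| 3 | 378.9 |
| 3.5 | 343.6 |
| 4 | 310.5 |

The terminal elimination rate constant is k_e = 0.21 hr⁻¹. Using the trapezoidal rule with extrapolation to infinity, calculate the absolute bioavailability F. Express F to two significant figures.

F = 0.48

Trapezoidal AUC_0→4 (intranasal spray):
  [0→2]: (0.0+446.3)/2 × 2 = 446.3
  [2→2.5]: (446.3+414.6)/2 × 0.5 = 215.225
  [2.5→3]: (414.6+378.9)/2 × 0.5 = 198.375
  [3→3.5]: (378.9+343.6)/2 × 0.5 = 180.625
  [3.5→4]: (343.6+310.5)/2 × 0.5 = 163.525
  Sum = 1204.05 ng/mL·hr
Tail: C_last/k_e = 310.5/0.21 = 1478.571
AUC_0→∞ (intranasal spray) = 1204.05 + 1478.571 = 2682.621 ng/mL·hr
F = (AUC_ev/D_ev)/(AUC_iv/D_iv) = (2682.621/75)/(3750/50) = 35.76828/75 = 0.4769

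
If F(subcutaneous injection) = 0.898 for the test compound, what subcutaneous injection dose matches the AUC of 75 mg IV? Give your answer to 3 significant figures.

D_subcutaneous = 83.5 mg

For equal systemic exposure: F × D_ev = D_iv
D_ev = D_iv / F = 75 / 0.898 = 83.5189 mg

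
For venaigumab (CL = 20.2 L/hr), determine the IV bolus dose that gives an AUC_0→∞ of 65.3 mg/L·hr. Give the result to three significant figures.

Dose_iv = CL × AUC_0→∞
     = 20.2 × 65.3 = 1319.06 mg

Dose = 1320 mg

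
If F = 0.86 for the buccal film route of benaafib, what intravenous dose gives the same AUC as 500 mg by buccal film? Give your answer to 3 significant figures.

Systemic exposure from an extravascular dose = F × D_ev, so the equivalent IV dose is F × D_ev.
D_iv = F × D_ev = 0.86 × 500 = 430 mg

D_iv = 430 mg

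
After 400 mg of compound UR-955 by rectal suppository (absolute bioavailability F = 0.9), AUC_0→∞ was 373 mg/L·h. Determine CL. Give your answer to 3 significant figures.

CL = 0.965 L/h

CL = F × Dose / AUC_0→∞
   = 0.9 × 400 / 373 = 0.965147 L/h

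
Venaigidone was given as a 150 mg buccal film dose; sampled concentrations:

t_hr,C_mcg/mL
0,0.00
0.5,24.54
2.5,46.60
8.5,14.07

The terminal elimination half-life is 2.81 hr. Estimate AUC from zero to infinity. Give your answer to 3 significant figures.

AUC = 316 mcg/mL·hr

Trapezoidal AUC_0→8.5:
  [0→0.5]: (0.00+24.54)/2 × 0.5 = 6.135
  [0.5→2.5]: (24.54+46.60)/2 × 2 = 71.14
  [2.5→8.5]: (46.60+14.07)/2 × 6 = 182.01
  Sum = 259.285 mcg/mL·hr
k_e = ln2 / t½ = 0.693147 / 2.81 = 0.2467 hr^-1
Extrapolated tail: C_last / k_e = 14.07 / 0.2467 = 57.033
AUC_0→∞ = 259.285 + 57.033 = 316.318 mcg/mL·hr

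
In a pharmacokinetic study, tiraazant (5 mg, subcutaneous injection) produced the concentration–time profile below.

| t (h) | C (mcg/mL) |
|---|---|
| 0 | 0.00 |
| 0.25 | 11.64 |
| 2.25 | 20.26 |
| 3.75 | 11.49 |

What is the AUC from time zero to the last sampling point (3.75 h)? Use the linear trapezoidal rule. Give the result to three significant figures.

AUC = 57.2 mcg/mL·h

Trapezoidal AUC_0→3.75:
  [0→0.25]: (0.00+11.64)/2 × 0.25 = 1.455
  [0.25→2.25]: (11.64+20.26)/2 × 2 = 31.9
  [2.25→3.75]: (20.26+11.49)/2 × 1.5 = 23.8125
  Sum = 57.1675 mcg/mL·h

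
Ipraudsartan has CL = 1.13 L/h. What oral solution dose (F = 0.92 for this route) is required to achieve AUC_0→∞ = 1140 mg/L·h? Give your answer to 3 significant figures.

Dose = CL × AUC_0→∞ / F
     = 1.13 × 1140 / 0.92 = 1400.22 mg

Dose = 1400 mg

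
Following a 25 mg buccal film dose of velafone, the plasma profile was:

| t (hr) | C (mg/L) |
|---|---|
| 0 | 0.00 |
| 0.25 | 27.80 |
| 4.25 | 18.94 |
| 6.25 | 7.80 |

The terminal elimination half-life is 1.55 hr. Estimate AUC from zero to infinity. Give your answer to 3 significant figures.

Trapezoidal AUC_0→6.25:
  [0→0.25]: (0.00+27.80)/2 × 0.25 = 3.475
  [0.25→4.25]: (27.80+18.94)/2 × 4 = 93.48
  [4.25→6.25]: (18.94+7.80)/2 × 2 = 26.74
  Sum = 123.695 mg/L·hr
k_e = ln2 / t½ = 0.693147 / 1.55 = 0.4472 hr^-1
Extrapolated tail: C_last / k_e = 7.80 / 0.4472 = 17.442
AUC_0→∞ = 123.695 + 17.442 = 141.137 mg/L·hr

AUC = 141 mg/L·hr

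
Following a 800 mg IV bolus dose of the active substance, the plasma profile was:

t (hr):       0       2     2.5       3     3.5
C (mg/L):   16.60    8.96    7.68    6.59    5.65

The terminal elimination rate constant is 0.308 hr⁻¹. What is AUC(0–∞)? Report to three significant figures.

AUC = 54.7 mg/L·hr

Trapezoidal AUC_0→3.5:
  [0→2]: (16.60+8.96)/2 × 2 = 25.56
  [2→2.5]: (8.96+7.68)/2 × 0.5 = 4.16
  [2.5→3]: (7.68+6.59)/2 × 0.5 = 3.5675
  [3→3.5]: (6.59+5.65)/2 × 0.5 = 3.06
  Sum = 36.3475 mg/L·hr
Extrapolated tail: C_last / k_e = 5.65 / 0.308 = 18.344
AUC_0→∞ = 36.3475 + 18.344 = 54.6915 mg/L·hr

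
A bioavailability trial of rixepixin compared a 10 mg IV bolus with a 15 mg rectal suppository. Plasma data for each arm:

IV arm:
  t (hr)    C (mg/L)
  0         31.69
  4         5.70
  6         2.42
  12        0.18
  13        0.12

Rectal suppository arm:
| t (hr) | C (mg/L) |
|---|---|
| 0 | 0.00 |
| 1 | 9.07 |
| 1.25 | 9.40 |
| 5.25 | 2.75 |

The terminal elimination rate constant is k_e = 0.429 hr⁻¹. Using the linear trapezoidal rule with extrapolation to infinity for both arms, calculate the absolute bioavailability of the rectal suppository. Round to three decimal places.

F = 0.275

Trapezoidal AUC_0→13 (IV):
  [0→4]: (31.69+5.70)/2 × 4 = 74.78
  [4→6]: (5.70+2.42)/2 × 2 = 8.12
  [6→12]: (2.42+0.18)/2 × 6 = 7.8
  [12→13]: (0.18+0.12)/2 × 1 = 0.15
  Sum = 90.85 mg/L·hr
IV tail: 0.12/0.429 = 0.280; AUC_iv,0→∞ = 90.85 + 0.280 = 91.13 mg/L·hr
Trapezoidal AUC_0→5.25 (rectal suppository):
  [0→1]: (0.00+9.07)/2 × 1 = 4.535
  [1→1.25]: (9.07+9.40)/2 × 0.25 = 2.30875
  [1.25→5.25]: (9.40+2.75)/2 × 4 = 24.3
  Sum = 31.14375 mg/L·hr
rectal suppository tail: 2.75/0.429 = 6.410; AUC_ev,0→∞ = 31.14375 + 6.410 = 37.55375 mg/L·hr
F = (AUC_ev/D_ev)/(AUC_iv/D_iv) = (37.55375/15)/(91.13/10) = 2.50358/9.113 = 0.2747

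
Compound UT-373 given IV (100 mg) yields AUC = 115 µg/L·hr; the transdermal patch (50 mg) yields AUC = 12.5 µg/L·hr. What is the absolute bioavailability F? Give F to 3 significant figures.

F = 0.217

F = (AUC_ev / D_ev) / (AUC_iv / D_iv)
  = (12.5/50) / (115/100)
  = 0.25 / 1.15 = 0.2174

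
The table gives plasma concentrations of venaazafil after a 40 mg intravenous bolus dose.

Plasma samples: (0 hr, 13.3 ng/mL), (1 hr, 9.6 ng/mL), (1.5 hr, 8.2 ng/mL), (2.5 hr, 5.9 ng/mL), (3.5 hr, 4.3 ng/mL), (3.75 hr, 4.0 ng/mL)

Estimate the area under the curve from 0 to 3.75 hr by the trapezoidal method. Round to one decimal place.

Trapezoidal AUC_0→3.75:
  [0→1]: (13.3+9.6)/2 × 1 = 11.45
  [1→1.5]: (9.6+8.2)/2 × 0.5 = 4.45
  [1.5→2.5]: (8.2+5.9)/2 × 1 = 7.05
  [2.5→3.5]: (5.9+4.3)/2 × 1 = 5.1
  [3.5→3.75]: (4.3+4.0)/2 × 0.25 = 1.0375
  Sum = 29.0875 ng/mL·hr

AUC = 29.1 ng/mL·hr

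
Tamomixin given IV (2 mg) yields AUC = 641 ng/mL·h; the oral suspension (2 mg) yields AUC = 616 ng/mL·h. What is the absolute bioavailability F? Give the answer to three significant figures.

F = (AUC_ev / D_ev) / (AUC_iv / D_iv)
  = (616/2) / (641/2)
  = 308 / 320.5 = 0.9610

F = 0.961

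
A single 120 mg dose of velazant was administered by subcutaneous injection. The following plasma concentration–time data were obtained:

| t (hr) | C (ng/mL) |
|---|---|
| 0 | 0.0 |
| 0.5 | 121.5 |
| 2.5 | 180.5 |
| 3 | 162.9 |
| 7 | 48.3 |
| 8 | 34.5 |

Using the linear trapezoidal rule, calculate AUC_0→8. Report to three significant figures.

AUC = 882 ng/mL·hr

Trapezoidal AUC_0→8:
  [0→0.5]: (0.0+121.5)/2 × 0.5 = 30.375
  [0.5→2.5]: (121.5+180.5)/2 × 2 = 302.0
  [2.5→3]: (180.5+162.9)/2 × 0.5 = 85.85
  [3→7]: (162.9+48.3)/2 × 4 = 422.4
  [7→8]: (48.3+34.5)/2 × 1 = 41.4
  Sum = 882.025 ng/mL·hr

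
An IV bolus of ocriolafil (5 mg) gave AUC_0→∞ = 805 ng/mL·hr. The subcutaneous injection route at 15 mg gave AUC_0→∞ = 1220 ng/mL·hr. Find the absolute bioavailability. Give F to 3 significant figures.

F = 0.505

F = (AUC_ev / D_ev) / (AUC_iv / D_iv)
  = (1220/15) / (805/5)
  = 81.3333 / 161 = 0.5052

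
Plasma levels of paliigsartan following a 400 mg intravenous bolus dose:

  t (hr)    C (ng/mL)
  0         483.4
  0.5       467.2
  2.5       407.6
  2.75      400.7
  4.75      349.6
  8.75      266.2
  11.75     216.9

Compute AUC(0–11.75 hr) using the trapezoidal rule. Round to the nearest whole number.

Trapezoidal AUC_0→11.75:
  [0→0.5]: (483.4+467.2)/2 × 0.5 = 237.65
  [0.5→2.5]: (467.2+407.6)/2 × 2 = 874.8
  [2.5→2.75]: (407.6+400.7)/2 × 0.25 = 101.0375
  [2.75→4.75]: (400.7+349.6)/2 × 2 = 750.3
  [4.75→8.75]: (349.6+266.2)/2 × 4 = 1231.6
  [8.75→11.75]: (266.2+216.9)/2 × 3 = 724.65
  Sum = 3920.0375 ng/mL·hr

AUC = 3920 ng/mL·hr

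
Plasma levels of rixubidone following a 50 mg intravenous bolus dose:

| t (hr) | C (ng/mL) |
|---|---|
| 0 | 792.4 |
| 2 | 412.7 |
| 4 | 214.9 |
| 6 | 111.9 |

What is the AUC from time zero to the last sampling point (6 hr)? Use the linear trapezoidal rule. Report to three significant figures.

AUC = 2160 ng/mL·hr

Trapezoidal AUC_0→6:
  [0→2]: (792.4+412.7)/2 × 2 = 1205.1
  [2→4]: (412.7+214.9)/2 × 2 = 627.6
  [4→6]: (214.9+111.9)/2 × 2 = 326.8
  Sum = 2159.5 ng/mL·hr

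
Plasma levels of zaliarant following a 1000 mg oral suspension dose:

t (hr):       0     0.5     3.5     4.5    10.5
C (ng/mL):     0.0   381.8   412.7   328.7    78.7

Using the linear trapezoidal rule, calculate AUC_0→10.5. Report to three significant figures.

Trapezoidal AUC_0→10.5:
  [0→0.5]: (0.0+381.8)/2 × 0.5 = 95.45
  [0.5→3.5]: (381.8+412.7)/2 × 3 = 1191.75
  [3.5→4.5]: (412.7+328.7)/2 × 1 = 370.7
  [4.5→10.5]: (328.7+78.7)/2 × 6 = 1222.2
  Sum = 2880.1 ng/mL·hr

AUC = 2880 ng/mL·hr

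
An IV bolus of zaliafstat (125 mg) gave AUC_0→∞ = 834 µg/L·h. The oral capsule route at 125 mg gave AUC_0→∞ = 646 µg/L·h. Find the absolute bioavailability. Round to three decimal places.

F = 0.775

F = (AUC_ev / D_ev) / (AUC_iv / D_iv)
  = (646/125) / (834/125)
  = 5.168 / 6.672 = 0.7746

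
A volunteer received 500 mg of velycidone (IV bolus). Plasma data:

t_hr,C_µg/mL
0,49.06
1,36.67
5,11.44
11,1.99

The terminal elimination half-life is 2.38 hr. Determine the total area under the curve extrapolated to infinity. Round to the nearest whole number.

Trapezoidal AUC_0→11:
  [0→1]: (49.06+36.67)/2 × 1 = 42.865
  [1→5]: (36.67+11.44)/2 × 4 = 96.22
  [5→11]: (11.44+1.99)/2 × 6 = 40.29
  Sum = 179.375 µg/mL·hr
k_e = ln2 / t½ = 0.693147 / 2.38 = 0.2912 hr^-1
Extrapolated tail: C_last / k_e = 1.99 / 0.2912 = 6.834
AUC_0→∞ = 179.375 + 6.834 = 186.209 µg/mL·hr

AUC = 186 µg/mL·hr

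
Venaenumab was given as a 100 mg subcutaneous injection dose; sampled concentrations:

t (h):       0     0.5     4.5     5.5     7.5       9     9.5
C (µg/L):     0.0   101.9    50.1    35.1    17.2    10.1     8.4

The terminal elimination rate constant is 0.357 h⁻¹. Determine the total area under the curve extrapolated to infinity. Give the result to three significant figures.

Trapezoidal AUC_0→9.5:
  [0→0.5]: (0.0+101.9)/2 × 0.5 = 25.475
  [0.5→4.5]: (101.9+50.1)/2 × 4 = 304.0
  [4.5→5.5]: (50.1+35.1)/2 × 1 = 42.6
  [5.5→7.5]: (35.1+17.2)/2 × 2 = 52.3
  [7.5→9]: (17.2+10.1)/2 × 1.5 = 20.475
  [9→9.5]: (10.1+8.4)/2 × 0.5 = 4.625
  Sum = 449.475 µg/L·h
Extrapolated tail: C_last / k_e = 8.4 / 0.357 = 23.529
AUC_0→∞ = 449.475 + 23.529 = 473.004 µg/L·h

AUC = 473 µg/L·h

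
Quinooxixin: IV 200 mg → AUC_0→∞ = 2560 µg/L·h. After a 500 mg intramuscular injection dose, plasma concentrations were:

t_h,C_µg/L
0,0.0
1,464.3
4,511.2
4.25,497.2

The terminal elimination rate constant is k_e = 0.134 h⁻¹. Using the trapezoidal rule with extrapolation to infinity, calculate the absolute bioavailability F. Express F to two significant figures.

Trapezoidal AUC_0→4.25 (intramuscular injection):
  [0→1]: (0.0+464.3)/2 × 1 = 232.15
  [1→4]: (464.3+511.2)/2 × 3 = 1463.25
  [4→4.25]: (511.2+497.2)/2 × 0.25 = 126.05
  Sum = 1821.45 µg/L·h
Tail: C_last/k_e = 497.2/0.134 = 3710.448
AUC_0→∞ (intramuscular injection) = 1821.45 + 3710.448 = 5531.898 µg/L·h
F = (AUC_ev/D_ev)/(AUC_iv/D_iv) = (5531.898/500)/(2560/200) = 11.063796/12.8 = 0.8644

F = 0.86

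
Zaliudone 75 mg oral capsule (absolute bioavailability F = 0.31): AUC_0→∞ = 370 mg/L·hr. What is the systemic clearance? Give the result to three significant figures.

CL = F × Dose / AUC_0→∞
   = 0.31 × 75 / 370 = 0.0628378 L/hr

CL = 0.0628 L/hr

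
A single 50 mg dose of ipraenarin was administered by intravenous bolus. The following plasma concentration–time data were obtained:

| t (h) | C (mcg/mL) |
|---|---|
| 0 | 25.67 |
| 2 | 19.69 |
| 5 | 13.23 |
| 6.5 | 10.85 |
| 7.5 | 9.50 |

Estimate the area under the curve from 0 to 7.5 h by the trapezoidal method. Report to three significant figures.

AUC = 123 mcg/mL·h

Trapezoidal AUC_0→7.5:
  [0→2]: (25.67+19.69)/2 × 2 = 45.36
  [2→5]: (19.69+13.23)/2 × 3 = 49.38
  [5→6.5]: (13.23+10.85)/2 × 1.5 = 18.06
  [6.5→7.5]: (10.85+9.50)/2 × 1 = 10.175
  Sum = 122.975 mcg/mL·h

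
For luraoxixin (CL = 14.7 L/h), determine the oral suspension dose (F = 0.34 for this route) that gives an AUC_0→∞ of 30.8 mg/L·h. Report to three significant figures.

Dose = 1330 mg

Dose = CL × AUC_0→∞ / F
     = 14.7 × 30.8 / 0.34 = 1331.65 mg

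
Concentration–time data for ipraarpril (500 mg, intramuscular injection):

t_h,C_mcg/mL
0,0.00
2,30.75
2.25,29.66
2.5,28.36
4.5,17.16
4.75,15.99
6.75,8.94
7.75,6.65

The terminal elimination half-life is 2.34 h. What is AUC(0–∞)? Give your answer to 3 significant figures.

AUC = 150 mcg/mL·h

Trapezoidal AUC_0→7.75:
  [0→2]: (0.00+30.75)/2 × 2 = 30.75
  [2→2.25]: (30.75+29.66)/2 × 0.25 = 7.55125
  [2.25→2.5]: (29.66+28.36)/2 × 0.25 = 7.2525
  [2.5→4.5]: (28.36+17.16)/2 × 2 = 45.52
  [4.5→4.75]: (17.16+15.99)/2 × 0.25 = 4.14375
  [4.75→6.75]: (15.99+8.94)/2 × 2 = 24.93
  [6.75→7.75]: (8.94+6.65)/2 × 1 = 7.795
  Sum = 127.9425 mcg/mL·h
k_e = ln2 / t½ = 0.693147 / 2.34 = 0.2962 h^-1
Extrapolated tail: C_last / k_e = 6.65 / 0.2962 = 22.451
AUC_0→∞ = 127.9425 + 22.451 = 150.3935 mcg/mL·h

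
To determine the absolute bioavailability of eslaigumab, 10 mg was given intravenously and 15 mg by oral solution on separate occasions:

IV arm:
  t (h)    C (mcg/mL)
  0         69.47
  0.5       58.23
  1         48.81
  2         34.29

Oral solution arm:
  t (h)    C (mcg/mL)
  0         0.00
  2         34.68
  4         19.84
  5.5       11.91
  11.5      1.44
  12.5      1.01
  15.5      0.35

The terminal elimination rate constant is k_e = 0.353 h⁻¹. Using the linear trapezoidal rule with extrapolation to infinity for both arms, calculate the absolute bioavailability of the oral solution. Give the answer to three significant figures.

Trapezoidal AUC_0→2 (IV):
  [0→0.5]: (69.47+58.23)/2 × 0.5 = 31.925
  [0.5→1]: (58.23+48.81)/2 × 0.5 = 26.76
  [1→2]: (48.81+34.29)/2 × 1 = 41.55
  Sum = 100.235 mcg/mL·h
IV tail: 34.29/0.353 = 97.139; AUC_iv,0→∞ = 100.235 + 97.139 = 197.374 mcg/mL·h
Trapezoidal AUC_0→15.5 (oral solution):
  [0→2]: (0.00+34.68)/2 × 2 = 34.68
  [2→4]: (34.68+19.84)/2 × 2 = 54.52
  [4→5.5]: (19.84+11.91)/2 × 1.5 = 23.8125
  [5.5→11.5]: (11.91+1.44)/2 × 6 = 40.05
  [11.5→12.5]: (1.44+1.01)/2 × 1 = 1.225
  [12.5→15.5]: (1.01+0.35)/2 × 3 = 2.04
  Sum = 156.3275 mcg/mL·h
oral solution tail: 0.35/0.353 = 0.992; AUC_ev,0→∞ = 156.3275 + 0.992 = 157.3195 mcg/mL·h
F = (AUC_ev/D_ev)/(AUC_iv/D_iv) = (157.3195/15)/(197.374/10) = 10.488/19.7374 = 0.5314

F = 0.531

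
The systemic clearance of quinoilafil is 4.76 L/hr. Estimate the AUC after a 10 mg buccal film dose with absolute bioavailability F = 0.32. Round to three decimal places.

AUC = 0.672 mg/L·hr

AUC_0→∞ = F × Dose / CL
        = 0.32 × 10 / 4.76 = 0.672269 mg/L·hr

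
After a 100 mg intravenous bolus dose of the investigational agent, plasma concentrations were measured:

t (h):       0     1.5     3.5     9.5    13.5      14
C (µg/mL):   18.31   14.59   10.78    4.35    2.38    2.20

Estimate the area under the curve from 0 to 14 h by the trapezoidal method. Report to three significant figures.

AUC = 110 µg/mL·h

Trapezoidal AUC_0→14:
  [0→1.5]: (18.31+14.59)/2 × 1.5 = 24.675
  [1.5→3.5]: (14.59+10.78)/2 × 2 = 25.37
  [3.5→9.5]: (10.78+4.35)/2 × 6 = 45.39
  [9.5→13.5]: (4.35+2.38)/2 × 4 = 13.46
  [13.5→14]: (2.38+2.20)/2 × 0.5 = 1.145
  Sum = 110.04 µg/mL·h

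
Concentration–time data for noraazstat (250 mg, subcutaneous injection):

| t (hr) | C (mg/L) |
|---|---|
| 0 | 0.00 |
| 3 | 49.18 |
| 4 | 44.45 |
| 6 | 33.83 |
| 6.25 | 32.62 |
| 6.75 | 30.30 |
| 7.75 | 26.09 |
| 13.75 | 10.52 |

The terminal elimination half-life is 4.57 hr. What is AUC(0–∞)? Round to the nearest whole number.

Trapezoidal AUC_0→13.75:
  [0→3]: (0.00+49.18)/2 × 3 = 73.77
  [3→4]: (49.18+44.45)/2 × 1 = 46.815
  [4→6]: (44.45+33.83)/2 × 2 = 78.28
  [6→6.25]: (33.83+32.62)/2 × 0.25 = 8.30625
  [6.25→6.75]: (32.62+30.30)/2 × 0.5 = 15.73
  [6.75→7.75]: (30.30+26.09)/2 × 1 = 28.195
  [7.75→13.75]: (26.09+10.52)/2 × 6 = 109.83
  Sum = 360.92625 mg/L·hr
k_e = ln2 / t½ = 0.693147 / 4.57 = 0.1517 hr^-1
Extrapolated tail: C_last / k_e = 10.52 / 0.1517 = 69.347
AUC_0→∞ = 360.92625 + 69.347 = 430.27325 mg/L·hr

AUC = 430 mg/L·hr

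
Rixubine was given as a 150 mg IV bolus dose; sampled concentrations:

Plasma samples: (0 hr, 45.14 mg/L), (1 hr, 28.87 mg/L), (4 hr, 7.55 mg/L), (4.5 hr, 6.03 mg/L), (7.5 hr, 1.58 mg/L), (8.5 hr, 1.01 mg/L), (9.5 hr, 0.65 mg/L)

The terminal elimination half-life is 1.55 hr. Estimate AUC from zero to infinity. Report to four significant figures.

AUC = 110.0 mg/L·hr

Trapezoidal AUC_0→9.5:
  [0→1]: (45.14+28.87)/2 × 1 = 37.005
  [1→4]: (28.87+7.55)/2 × 3 = 54.63
  [4→4.5]: (7.55+6.03)/2 × 0.5 = 3.395
  [4.5→7.5]: (6.03+1.58)/2 × 3 = 11.415
  [7.5→8.5]: (1.58+1.01)/2 × 1 = 1.295
  [8.5→9.5]: (1.01+0.65)/2 × 1 = 0.83
  Sum = 108.57 mg/L·hr
k_e = ln2 / t½ = 0.693147 / 1.55 = 0.4472 hr^-1
Extrapolated tail: C_last / k_e = 0.65 / 0.4472 = 1.453
AUC_0→∞ = 108.57 + 1.453 = 110.023 mg/L·hr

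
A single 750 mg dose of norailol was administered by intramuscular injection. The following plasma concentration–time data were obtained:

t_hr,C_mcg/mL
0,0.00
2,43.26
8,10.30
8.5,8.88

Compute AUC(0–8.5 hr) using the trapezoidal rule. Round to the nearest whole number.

AUC = 209 mcg/mL·hr

Trapezoidal AUC_0→8.5:
  [0→2]: (0.00+43.26)/2 × 2 = 43.26
  [2→8]: (43.26+10.30)/2 × 6 = 160.68
  [8→8.5]: (10.30+8.88)/2 × 0.5 = 4.795
  Sum = 208.735 mcg/mL·hr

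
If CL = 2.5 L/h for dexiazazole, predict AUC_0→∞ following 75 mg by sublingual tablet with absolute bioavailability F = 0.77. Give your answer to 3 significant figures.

AUC = 23.1 mg/L·h

AUC_0→∞ = F × Dose / CL
        = 0.77 × 75 / 2.5 = 23.1 mg/L·h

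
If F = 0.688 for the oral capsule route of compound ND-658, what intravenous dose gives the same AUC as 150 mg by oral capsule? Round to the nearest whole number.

Systemic exposure from an extravascular dose = F × D_ev, so the equivalent IV dose is F × D_ev.
D_iv = F × D_ev = 0.688 × 150 = 103.2 mg

D_iv = 103 mg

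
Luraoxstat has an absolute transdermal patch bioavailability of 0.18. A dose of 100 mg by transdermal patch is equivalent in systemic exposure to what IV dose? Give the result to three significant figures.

Systemic exposure from an extravascular dose = F × D_ev, so the equivalent IV dose is F × D_ev.
D_iv = F × D_ev = 0.18 × 100 = 18 mg

D_iv = 18.0 mg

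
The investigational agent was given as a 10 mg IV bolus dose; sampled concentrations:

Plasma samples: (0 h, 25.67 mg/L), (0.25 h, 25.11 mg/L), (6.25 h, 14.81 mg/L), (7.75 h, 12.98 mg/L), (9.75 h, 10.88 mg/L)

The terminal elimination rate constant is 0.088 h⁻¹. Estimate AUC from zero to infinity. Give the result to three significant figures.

Trapezoidal AUC_0→9.75:
  [0→0.25]: (25.67+25.11)/2 × 0.25 = 6.3475
  [0.25→6.25]: (25.11+14.81)/2 × 6 = 119.76
  [6.25→7.75]: (14.81+12.98)/2 × 1.5 = 20.8425
  [7.75→9.75]: (12.98+10.88)/2 × 2 = 23.86
  Sum = 170.81 mg/L·h
Extrapolated tail: C_last / k_e = 10.88 / 0.088 = 123.636
AUC_0→∞ = 170.81 + 123.636 = 294.446 mg/L·h

AUC = 294 mg/L·h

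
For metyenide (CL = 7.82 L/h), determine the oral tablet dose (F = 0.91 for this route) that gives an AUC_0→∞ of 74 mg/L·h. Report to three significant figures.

Dose = CL × AUC_0→∞ / F
     = 7.82 × 74 / 0.91 = 635.912 mg

Dose = 636 mg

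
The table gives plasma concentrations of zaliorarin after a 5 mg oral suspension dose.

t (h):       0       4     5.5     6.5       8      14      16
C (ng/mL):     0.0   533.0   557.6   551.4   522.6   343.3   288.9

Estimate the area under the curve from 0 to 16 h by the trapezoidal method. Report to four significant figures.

AUC = 6474 ng/mL·h

Trapezoidal AUC_0→16:
  [0→4]: (0.0+533.0)/2 × 4 = 1066.0
  [4→5.5]: (533.0+557.6)/2 × 1.5 = 817.95
  [5.5→6.5]: (557.6+551.4)/2 × 1 = 554.5
  [6.5→8]: (551.4+522.6)/2 × 1.5 = 805.5
  [8→14]: (522.6+343.3)/2 × 6 = 2597.7
  [14→16]: (343.3+288.9)/2 × 2 = 632.2
  Sum = 6473.85 ng/mL·h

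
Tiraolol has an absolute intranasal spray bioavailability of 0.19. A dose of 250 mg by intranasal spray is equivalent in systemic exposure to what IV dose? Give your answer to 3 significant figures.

D_iv = 47.5 mg

Systemic exposure from an extravascular dose = F × D_ev, so the equivalent IV dose is F × D_ev.
D_iv = F × D_ev = 0.19 × 250 = 47.5 mg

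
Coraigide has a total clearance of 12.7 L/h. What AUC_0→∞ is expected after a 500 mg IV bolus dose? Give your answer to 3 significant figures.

AUC = 39.4 mg/L·h

AUC_0→∞ = Dose_iv / CL
        = 500 / 12.7 = 39.3701 mg/L·h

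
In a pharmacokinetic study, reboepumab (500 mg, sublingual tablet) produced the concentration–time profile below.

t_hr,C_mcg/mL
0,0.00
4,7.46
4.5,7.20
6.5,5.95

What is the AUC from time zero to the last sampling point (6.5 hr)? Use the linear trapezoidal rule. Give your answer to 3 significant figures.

Trapezoidal AUC_0→6.5:
  [0→4]: (0.00+7.46)/2 × 4 = 14.92
  [4→4.5]: (7.46+7.20)/2 × 0.5 = 3.665
  [4.5→6.5]: (7.20+5.95)/2 × 2 = 13.15
  Sum = 31.735 mcg/mL·hr

AUC = 31.7 mcg/mL·hr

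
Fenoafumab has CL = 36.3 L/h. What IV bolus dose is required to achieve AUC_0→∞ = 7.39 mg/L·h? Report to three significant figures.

Dose = 268 mg

Dose_iv = CL × AUC_0→∞
     = 36.3 × 7.39 = 268.257 mg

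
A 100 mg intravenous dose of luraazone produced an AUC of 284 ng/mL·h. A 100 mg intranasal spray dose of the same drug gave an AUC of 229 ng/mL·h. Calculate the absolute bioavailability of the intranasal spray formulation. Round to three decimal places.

F = (AUC_ev / D_ev) / (AUC_iv / D_iv)
  = (229/100) / (284/100)
  = 2.29 / 2.84 = 0.8063

F = 0.806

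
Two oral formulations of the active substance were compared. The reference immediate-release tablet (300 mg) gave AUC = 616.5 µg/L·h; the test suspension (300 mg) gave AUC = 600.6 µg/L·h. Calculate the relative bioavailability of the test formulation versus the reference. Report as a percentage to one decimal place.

F_rel = 97.4%

F_rel = (AUC_test/D_test) / (AUC_ref/D_ref)
      = (600.6/300) / (616.5/300)
      = 2.002 / 2.055 = 0.9742 = 97.42%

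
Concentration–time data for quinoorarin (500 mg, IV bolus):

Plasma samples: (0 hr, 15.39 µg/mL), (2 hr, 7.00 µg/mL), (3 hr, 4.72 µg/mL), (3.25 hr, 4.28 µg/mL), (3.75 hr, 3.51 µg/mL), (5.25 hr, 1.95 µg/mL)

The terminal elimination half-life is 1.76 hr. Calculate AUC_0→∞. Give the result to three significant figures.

AUC = 40.4 µg/mL·hr

Trapezoidal AUC_0→5.25:
  [0→2]: (15.39+7.00)/2 × 2 = 22.39
  [2→3]: (7.00+4.72)/2 × 1 = 5.86
  [3→3.25]: (4.72+4.28)/2 × 0.25 = 1.125
  [3.25→3.75]: (4.28+3.51)/2 × 0.5 = 1.9475
  [3.75→5.25]: (3.51+1.95)/2 × 1.5 = 4.095
  Sum = 35.4175 µg/mL·hr
k_e = ln2 / t½ = 0.693147 / 1.76 = 0.3938 hr^-1
Extrapolated tail: C_last / k_e = 1.95 / 0.3938 = 4.952
AUC_0→∞ = 35.4175 + 4.952 = 40.3695 µg/mL·hr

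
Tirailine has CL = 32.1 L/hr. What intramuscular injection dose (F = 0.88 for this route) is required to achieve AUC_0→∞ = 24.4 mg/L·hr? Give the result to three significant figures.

Dose = CL × AUC_0→∞ / F
     = 32.1 × 24.4 / 0.88 = 890.045 mg

Dose = 890 mg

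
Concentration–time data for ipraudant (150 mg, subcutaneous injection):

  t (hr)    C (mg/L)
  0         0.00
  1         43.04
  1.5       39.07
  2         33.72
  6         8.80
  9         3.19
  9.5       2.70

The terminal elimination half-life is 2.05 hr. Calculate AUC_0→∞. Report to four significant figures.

Trapezoidal AUC_0→9.5:
  [0→1]: (0.00+43.04)/2 × 1 = 21.52
  [1→1.5]: (43.04+39.07)/2 × 0.5 = 20.5275
  [1.5→2]: (39.07+33.72)/2 × 0.5 = 18.1975
  [2→6]: (33.72+8.80)/2 × 4 = 85.04
  [6→9]: (8.80+3.19)/2 × 3 = 17.985
  [9→9.5]: (3.19+2.70)/2 × 0.5 = 1.4725
  Sum = 164.7425 mg/L·hr
k_e = ln2 / t½ = 0.693147 / 2.05 = 0.3381 hr^-1
Extrapolated tail: C_last / k_e = 2.70 / 0.3381 = 7.986
AUC_0→∞ = 164.7425 + 7.986 = 172.7285 mg/L·hr

AUC = 172.7 mg/L·hr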